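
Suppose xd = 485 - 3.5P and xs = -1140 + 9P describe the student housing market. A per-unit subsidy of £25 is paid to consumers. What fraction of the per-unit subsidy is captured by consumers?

Consumer share = 0.72

Pre-subsidy: 485 - 3.5P = -1140 + 9P gives P* = 130, x* = 30.
With the rebate, buyers effectively pay Pb = Ps − 25, where Ps is the price sellers receive.
Demand in terms of Ps becomes xd = 485 − 3.5(Ps − 25) = 572.5 - 3.5Ps. Setting this equal to supply: 572.5 - 3.5Ps = -1140 + 9Ps, so Ps = 137.
Buyers pay Pb = 137 − 25 = 112; x' = -1140 + 9·137 = 93.
Buyers' price falls by P* − Pb = 130 − 112 = 18; sellers' price rises by Ps − P* = 137 − 130 = 7.
So consumers capture 18/25 = 0.72 of each unit of subsidy.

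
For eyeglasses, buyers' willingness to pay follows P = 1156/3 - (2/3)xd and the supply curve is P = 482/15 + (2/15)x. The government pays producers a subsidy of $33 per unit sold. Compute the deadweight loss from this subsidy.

Pre-subsidy: 1156/3 - (2/3)x = 482/15 + (2/15)x gives x* = 441.5 and P* = 91.
With the subsidy, sellers receive Ps = Pb + 33 for each unit, where Pb is the price buyers pay.
On the curves, Pb = 1156/3 - (2/3)x and Ps = 482/15 + (2/15)x; the wedge Ps − Pb = 33 gives 482/15 + (2/15)x − (1156/3 - (2/3)x) = 33, so x' = 482.75.
Then Pb = 1156/3 − (2/3)·482.75 = 63.5 and Ps = 482/15 + (2/15)·482.75 = 96.5.
The subsidy expands output by 482.75 − 441.5 = 41.25 past the efficient level; on those units the gap between marginal cost and willingness to pay runs from 0 up to 33.
DWL = ½ × 33 × 41.25 = 680.625.

Deadweight loss = $680.625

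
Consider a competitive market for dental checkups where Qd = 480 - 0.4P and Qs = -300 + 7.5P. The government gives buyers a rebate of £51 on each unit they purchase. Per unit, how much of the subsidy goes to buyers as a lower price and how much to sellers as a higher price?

Buyers gain 3825/79 per unit; sellers gain 204/79 per unit

Pre-subsidy: 480 - 0.4P = -300 + 7.5P gives P* = 7800/79, Q* = 34800/79.
With the rebate, buyers effectively pay Pb = Ps − 51, where Ps is the price sellers receive.
Demand in terms of Ps becomes Qd = 480 − 0.4(Ps − 51) = 500.4 - 0.4Ps. Setting this equal to supply: 500.4 - 0.4Ps = -300 + 7.5Ps, so Ps = 8004/79.
Buyers pay Pb = 8004/79 − 51 = 3975/79; Q' = -300 + 7.5·(8004/79) = 36330/79.
Buyers' price falls by P* − Pb = 7800/79 − 3975/79 = 3825/79; sellers' price rises by Ps − P* = 8004/79 − 7800/79 = 204/79.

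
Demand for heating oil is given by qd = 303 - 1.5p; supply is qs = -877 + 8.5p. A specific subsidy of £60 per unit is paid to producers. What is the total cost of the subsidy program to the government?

Government cost = £12150

Pre-subsidy: 303 - 1.5p = -877 + 8.5p gives p* = 118, q* = 126.
With the subsidy, sellers receive ps = pb + 60 for each unit, where pb is the price buyers pay.
Supply in terms of pb becomes qs = -877 + 8.5(pb + 60) = -367 + 8.5pb. Setting this equal to demand: 303 - 1.5pb = -367 + 8.5pb, so pb = 67.
Sellers receive ps = 67 + 60 = 127; q' = 303 − 1.5·67 = 202.5.
Government outlay = subsidy × quantity = 60 × 202.5 = 12150.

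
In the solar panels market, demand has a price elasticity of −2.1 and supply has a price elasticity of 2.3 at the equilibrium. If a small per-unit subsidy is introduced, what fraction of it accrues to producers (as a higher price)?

For a small subsidy around the equilibrium, the benefit split depends on the relative slopes, which at a point are proportional to the elasticities.
Buyer share = εs/(εs + |εd|) = 2.3/(2.3 + 2.1) = 23/44; seller share = |εd|/(εs + |εd|) = 21/44.
So producers capture 21/44 of the subsidy.

Producer share = 21/44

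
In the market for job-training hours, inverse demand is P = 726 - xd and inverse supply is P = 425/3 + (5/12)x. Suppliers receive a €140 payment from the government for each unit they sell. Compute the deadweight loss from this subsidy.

Deadweight loss = 117600/17

Pre-subsidy: 726 - x = 425/3 + (5/12)x gives x* = 7012/17 and P* = 5330/17.
With the subsidy, sellers receive Ps = Pb + 140 for each unit, where Pb is the price buyers pay.
On the curves, Pb = 726 - x and Ps = 425/3 + (5/12)x; the wedge Ps − Pb = 140 gives 425/3 + (5/12)x − (726 - x) = 140, so x' = 8692/17.
Then Pb = 726 − 1·(8692/17) = 3650/17 and Ps = 425/3 + (5/12)·(8692/17) = 6030/17.
The subsidy expands output by 8692/17 − 7012/17 = 1680/17 past the efficient level; on those units the gap between marginal cost and willingness to pay runs from 0 up to 140.
DWL = ½ × 140 × 1680/17 = 117600/17.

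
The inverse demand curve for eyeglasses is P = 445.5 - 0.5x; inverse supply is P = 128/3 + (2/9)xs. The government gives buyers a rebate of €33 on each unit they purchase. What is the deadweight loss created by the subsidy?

Pre-subsidy: 445.5 - 0.5x = 128/3 + (2/9)x gives x* = 7251/13 and P* = 2166/13.
With the rebate, buyers effectively pay Pb = Ps − 33, where Ps is the price sellers receive.
On the curves, Pb = 445.5 - 0.5x and Ps = 128/3 + (2/9)x; the wedge Ps − Pb = 33 gives 128/3 + (2/9)x − (445.5 - 0.5x) = 33, so x' = 7845/13.
Then Pb = 445.5 − 0.5·(7845/13) = 1869/13 and Ps = 128/3 + (2/9)·(7845/13) = 2298/13.
The subsidy expands output by 7845/13 − 7251/13 = 594/13 past the efficient level; on those units the gap between marginal cost and willingness to pay runs from 0 up to 33.
DWL = ½ × 33 × 594/13 = 9801/13.

Deadweight loss = 9801/13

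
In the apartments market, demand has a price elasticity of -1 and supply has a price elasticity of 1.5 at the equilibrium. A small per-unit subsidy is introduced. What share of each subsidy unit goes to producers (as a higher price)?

For a small subsidy around the equilibrium, the benefit split depends on the relative slopes, which at a point are proportional to the elasticities.
Buyer share = εs/(εs + |εd|) = 1.5/(1.5 + 1) = 0.6; seller share = |εd|/(εs + |εd|) = 0.4.
So producers capture 0.4 of the subsidy.

Producer share = 0.4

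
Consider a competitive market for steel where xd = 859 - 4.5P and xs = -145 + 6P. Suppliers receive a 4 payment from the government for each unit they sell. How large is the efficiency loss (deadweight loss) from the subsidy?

Pre-subsidy: 859 - 4.5P = -145 + 6P gives P* = 2008/21, x* = 3001/7.
With the subsidy, sellers receive Ps = Pb + 4 for each unit, where Pb is the price buyers pay.
Supply in terms of Pb becomes xs = -145 + 6(Pb + 4) = -121 + 6Pb. Setting this equal to demand: 859 - 4.5Pb = -121 + 6Pb, so Pb = 280/3.
Sellers receive Ps = 280/3 + 4 = 292/3; x' = 859 − 4.5·(280/3) = 439.
The subsidy expands output by 439 − 3001/7 = 72/7 past the efficient level; on those units the gap between marginal cost and willingness to pay runs from 0 up to 4.
DWL = ½ × 4 × 72/7 = 144/7.

Deadweight loss = 144/7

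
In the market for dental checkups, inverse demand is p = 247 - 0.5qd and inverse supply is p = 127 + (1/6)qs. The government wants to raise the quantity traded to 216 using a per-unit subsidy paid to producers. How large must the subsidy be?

At q = 216, from the demand curve buyers pay pb = 247 − 0.5·216 = 139; from the supply curve sellers need ps = 127 + (1/6)·216 = 163.
The subsidy must fill the gap: s = ps − pb = 163 − 139 = 24.

Required subsidy s = 24 per unit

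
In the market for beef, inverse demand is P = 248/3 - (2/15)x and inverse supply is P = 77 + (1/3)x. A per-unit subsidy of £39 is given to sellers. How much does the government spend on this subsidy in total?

Pre-subsidy: 248/3 - (2/15)x = 77 + (1/3)x gives x* = 85/7 and P* = 1702/21.
With the subsidy, sellers receive Ps = Pb + 39 for each unit, where Pb is the price buyers pay.
On the curves, Pb = 248/3 - (2/15)x and Ps = 77 + (1/3)x; the wedge Ps − Pb = 39 gives 77 + (1/3)x − (248/3 - (2/15)x) = 39, so x' = 670/7.
Then Pb = 248/3 − (2/15)·(670/7) = 1468/21 and Ps = 77 + (1/3)·(670/7) = 2287/21.
Government outlay = subsidy × quantity = 39 × 670/7 = 26130/7.

Government cost = 26130/7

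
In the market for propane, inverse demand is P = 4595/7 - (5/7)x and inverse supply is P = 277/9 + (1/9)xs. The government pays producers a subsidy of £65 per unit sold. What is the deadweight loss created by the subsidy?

Deadweight loss = £2559.375

Pre-subsidy: 4595/7 - (5/7)x = 277/9 + (1/9)x gives x* = 758 and P* = 115.
With the subsidy, sellers receive Ps = Pb + 65 for each unit, where Pb is the price buyers pay.
On the curves, Pb = 4595/7 - (5/7)x and Ps = 277/9 + (1/9)x; the wedge Ps − Pb = 65 gives 277/9 + (1/9)x − (4595/7 - (5/7)x) = 65, so x' = 836.75.
Then Pb = 4595/7 − (5/7)·836.75 = 58.75 and Ps = 277/9 + (1/9)·836.75 = 123.75.
The subsidy expands output by 836.75 − 758 = 78.75 past the efficient level; on those units the gap between marginal cost and willingness to pay runs from 0 up to 65.
DWL = ½ × 65 × 78.75 = 2559.375.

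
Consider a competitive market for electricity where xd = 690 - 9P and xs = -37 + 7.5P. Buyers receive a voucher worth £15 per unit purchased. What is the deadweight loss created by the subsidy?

Deadweight loss = 10125/22

Pre-subsidy: 690 - 9P = -37 + 7.5P gives P* = 1454/33, x* = 3228/11.
With the rebate, buyers effectively pay Pb = Ps − 15, where Ps is the price sellers receive.
Demand in terms of Ps becomes xd = 690 − 9(Ps − 15) = 825 - 9Ps. Setting this equal to supply: 825 - 9Ps = -37 + 7.5Ps, so Ps = 1724/33.
Buyers pay Pb = 1724/33 − 15 = 1229/33; x' = -37 + 7.5·(1724/33) = 3903/11.
The subsidy expands output by 3903/11 − 3228/11 = 675/11 past the efficient level; on those units the gap between marginal cost and willingness to pay runs from 0 up to 15.
DWL = ½ × 15 × 675/11 = 10125/22.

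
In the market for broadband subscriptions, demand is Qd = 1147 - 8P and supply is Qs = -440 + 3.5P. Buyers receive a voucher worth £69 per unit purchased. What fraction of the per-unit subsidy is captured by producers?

Producer share = 16/23

Pre-subsidy: 1147 - 8P = -440 + 3.5P gives P* = 138, Q* = 43.
With the rebate, buyers effectively pay Pb = Ps − 69, where Ps is the price sellers receive.
Demand in terms of Ps becomes Qd = 1147 − 8(Ps − 69) = 1699 - 8Ps. Setting this equal to supply: 1699 - 8Ps = -440 + 3.5Ps, so Ps = 186.
Buyers pay Pb = 186 − 69 = 117; Q' = -440 + 3.5·186 = 211.
Buyers' price falls by P* − Pb = 138 − 117 = 21; sellers' price rises by Ps − P* = 186 − 138 = 48.
So producers capture 48/69 = 16/23 of each unit of subsidy.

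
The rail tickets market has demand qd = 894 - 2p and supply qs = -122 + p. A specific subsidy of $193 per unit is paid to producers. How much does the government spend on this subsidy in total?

Government cost = 199948/3

Pre-subsidy: 894 - 2p = -122 + p gives p* = 1016/3, q* = 650/3.
With the subsidy, sellers receive ps = pb + 193 for each unit, where pb is the price buyers pay.
Supply in terms of pb becomes qs = -122 + 1(pb + 193) = 71 + pb. Setting this equal to demand: 894 - 2pb = 71 + pb, so pb = 823/3.
Sellers receive ps = 823/3 + 193 = 1402/3; q' = 894 − 2·(823/3) = 1036/3.
Government outlay = subsidy × quantity = 193 × 1036/3 = 199948/3.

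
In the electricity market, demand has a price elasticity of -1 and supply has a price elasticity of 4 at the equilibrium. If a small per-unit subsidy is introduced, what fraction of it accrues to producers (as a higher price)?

For a small subsidy around the equilibrium, the benefit split depends on the relative slopes, which at a point are proportional to the elasticities.
Buyer share = εs/(εs + |εd|) = 4/(4 + 1) = 0.8; seller share = |εd|/(εs + |εd|) = 0.2.
So producers capture 0.2 of the subsidy.

Producer share = 0.2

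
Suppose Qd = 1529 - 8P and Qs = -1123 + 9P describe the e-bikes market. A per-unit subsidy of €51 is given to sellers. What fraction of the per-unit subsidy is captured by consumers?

Pre-subsidy: 1529 - 8P = -1123 + 9P gives P* = 156, Q* = 281.
With the subsidy, sellers receive Ps = Pb + 51 for each unit, where Pb is the price buyers pay.
Supply in terms of Pb becomes Qs = -1123 + 9(Pb + 51) = -664 + 9Pb. Setting this equal to demand: 1529 - 8Pb = -664 + 9Pb, so Pb = 129.
Sellers receive Ps = 129 + 51 = 180; Q' = 1529 − 8·129 = 497.
Buyers' price falls by P* − Pb = 156 − 129 = 27; sellers' price rises by Ps − P* = 180 − 156 = 24.
So consumers capture 27/51 = 9/17 of each unit of subsidy.

Consumer share = 9/17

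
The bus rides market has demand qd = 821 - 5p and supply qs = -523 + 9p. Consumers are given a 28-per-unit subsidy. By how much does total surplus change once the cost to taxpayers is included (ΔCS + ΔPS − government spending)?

Net change in total surplus = -1260

Pre-subsidy: 821 - 5p = -523 + 9p gives p* = 96, q* = 341.
With the rebate, buyers effectively pay pb = ps − 28, where ps is the price sellers receive.
Demand in terms of ps becomes qd = 821 − 5(ps − 28) = 961 - 5ps. Setting this equal to supply: 961 - 5ps = -523 + 9ps, so ps = 106.
Buyers pay pb = 106 − 28 = 78; q' = -523 + 9·106 = 431.
ΔCS = ½(341 + 431)(96 − 78) = 6948; ΔPS = ½(341 + 431)(106 − 96) = 3860.
Government spending = 28 × 431 = 12068.
Net change = 6948 + 3860 − 12068 = -1260. The loss equals the DWL triangle ½·28·90.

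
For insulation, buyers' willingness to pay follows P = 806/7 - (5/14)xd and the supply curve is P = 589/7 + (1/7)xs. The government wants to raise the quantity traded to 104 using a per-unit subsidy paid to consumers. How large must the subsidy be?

Required subsidy s = 21 per unit

At x = 104, from the demand curve buyers pay Pb = 806/7 − (5/14)·104 = 78; from the supply curve sellers need Ps = 589/7 + (1/7)·104 = 99.
The subsidy must fill the gap: s = Ps − Pb = 99 − 78 = 21.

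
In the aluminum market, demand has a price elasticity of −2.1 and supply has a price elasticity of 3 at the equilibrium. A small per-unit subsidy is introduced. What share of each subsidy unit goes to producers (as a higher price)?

Producer share = 7/17

For a small subsidy around the equilibrium, the benefit split depends on the relative slopes, which at a point are proportional to the elasticities.
Buyer share = εs/(εs + |εd|) = 3/(3 + 2.1) = 10/17; seller share = |εd|/(εs + |εd|) = 7/17.
So producers capture 7/17 of the subsidy.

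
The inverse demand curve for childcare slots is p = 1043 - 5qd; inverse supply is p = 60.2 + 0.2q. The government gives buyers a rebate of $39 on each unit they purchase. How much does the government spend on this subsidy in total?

Government cost = $7663.5

Pre-subsidy: 1043 - 5q = 60.2 + 0.2q gives q* = 189 and p* = 98.
With the rebate, buyers effectively pay pb = ps − 39, where ps is the price sellers receive.
On the curves, pb = 1043 - 5q and ps = 60.2 + 0.2q; the wedge ps − pb = 39 gives 60.2 + 0.2q − (1043 - 5q) = 39, so q' = 196.5.
Then pb = 1043 − 5·196.5 = 60.5 and ps = 60.2 + 0.2·196.5 = 99.5.
Government outlay = subsidy × quantity = 39 × 196.5 = 7663.5.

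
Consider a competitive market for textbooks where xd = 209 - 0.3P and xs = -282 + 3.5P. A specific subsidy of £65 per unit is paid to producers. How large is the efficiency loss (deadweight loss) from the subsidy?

Pre-subsidy: 209 - 0.3P = -282 + 3.5P gives P* = 2455/19, x* = 6469/38.
With the subsidy, sellers receive Ps = Pb + 65 for each unit, where Pb is the price buyers pay.
Supply in terms of Pb becomes xs = -282 + 3.5(Pb + 65) = -54.5 + 3.5Pb. Setting this equal to demand: 209 - 0.3Pb = -54.5 + 3.5Pb, so Pb = 2635/38.
Sellers receive Ps = 2635/38 + 65 = 5105/38; x' = 209 − 0.3·(2635/38) = 14303/76.
The subsidy expands output by 14303/76 − 6469/38 = 1365/76 past the efficient level; on those units the gap between marginal cost and willingness to pay runs from 0 up to 65.
DWL = ½ × 65 × 1365/76 = 88725/152.

Deadweight loss = 88725/152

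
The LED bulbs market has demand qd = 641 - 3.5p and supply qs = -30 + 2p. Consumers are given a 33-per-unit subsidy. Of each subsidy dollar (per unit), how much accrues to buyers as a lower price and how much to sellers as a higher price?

Pre-subsidy: 641 - 3.5p = -30 + 2p gives p* = 122, q* = 214.
With the rebate, buyers effectively pay pb = ps − 33, where ps is the price sellers receive.
Demand in terms of ps becomes qd = 641 − 3.5(ps − 33) = 756.5 - 3.5ps. Setting this equal to supply: 756.5 - 3.5ps = -30 + 2ps, so ps = 143.
Buyers pay pb = 143 − 33 = 110; q' = -30 + 2·143 = 256.
Buyers' price falls by p* − pb = 122 − 110 = 12; sellers' price rises by ps − p* = 143 − 122 = 21.

Buyers gain 12 per unit; sellers gain 21 per unit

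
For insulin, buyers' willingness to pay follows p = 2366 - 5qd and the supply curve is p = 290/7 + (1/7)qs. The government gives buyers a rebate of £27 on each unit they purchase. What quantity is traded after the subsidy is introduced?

q' = 457.25

Pre-subsidy: 2366 - 5q = 290/7 + (1/7)q gives q* = 452 and p* = 106.
With the rebate, buyers effectively pay pb = ps − 27, where ps is the price sellers receive.
On the curves, pb = 2366 - 5q and ps = 290/7 + (1/7)q; the wedge ps − pb = 27 gives 290/7 + (1/7)q − (2366 - 5q) = 27, so q' = 457.25.
Then pb = 2366 − 5·457.25 = 79.75 and ps = 290/7 + (1/7)·457.25 = 106.75.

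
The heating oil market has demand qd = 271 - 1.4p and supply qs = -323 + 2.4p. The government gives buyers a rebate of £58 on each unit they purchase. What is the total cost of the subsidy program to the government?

Government cost = 569966/95

Pre-subsidy: 271 - 1.4p = -323 + 2.4p gives p* = 2970/19, q* = 991/19.
With the rebate, buyers effectively pay pb = ps − 58, where ps is the price sellers receive.
Demand in terms of ps becomes qd = 271 − 1.4(ps − 58) = 352.2 - 1.4ps. Setting this equal to supply: 352.2 - 1.4ps = -323 + 2.4ps, so ps = 3376/19.
Buyers pay pb = 3376/19 − 58 = 2274/19; q' = -323 + 2.4·(3376/19) = 9827/95.
Government outlay = subsidy × quantity = 58 × 9827/95 = 569966/95.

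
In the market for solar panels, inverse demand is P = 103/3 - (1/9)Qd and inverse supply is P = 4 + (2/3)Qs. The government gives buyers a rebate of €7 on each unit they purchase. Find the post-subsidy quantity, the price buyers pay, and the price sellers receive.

Q' = 48; buyers pay €29; sellers receive €36

Pre-subsidy: 103/3 - (1/9)Q = 4 + (2/3)Q gives Q* = 39 and P* = 30.
With the rebate, buyers effectively pay Pb = Ps − 7, where Ps is the price sellers receive.
On the curves, Pb = 103/3 - (1/9)Q and Ps = 4 + (2/3)Q; the wedge Ps − Pb = 7 gives 4 + (2/3)Q − (103/3 - (1/9)Q) = 7, so Q' = 48.
Then Pb = 103/3 − (1/9)·48 = 29 and Ps = 4 + (2/3)·48 = 36.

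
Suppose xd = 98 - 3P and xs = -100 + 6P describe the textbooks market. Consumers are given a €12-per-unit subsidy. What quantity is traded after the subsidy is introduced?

x' = 56

Pre-subsidy: 98 - 3P = -100 + 6P gives P* = 22, x* = 32.
With the rebate, buyers effectively pay Pb = Ps − 12, where Ps is the price sellers receive.
Demand in terms of Ps becomes xd = 98 − 3(Ps − 12) = 134 - 3Ps. Setting this equal to supply: 134 - 3Ps = -100 + 6Ps, so Ps = 26.
Buyers pay Pb = 26 − 12 = 14; x' = -100 + 6·26 = 56.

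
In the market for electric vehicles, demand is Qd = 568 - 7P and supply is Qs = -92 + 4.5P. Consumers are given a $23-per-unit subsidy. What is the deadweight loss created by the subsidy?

Deadweight loss = $724.5

Pre-subsidy: 568 - 7P = -92 + 4.5P gives P* = 1320/23, Q* = 3824/23.
With the rebate, buyers effectively pay Pb = Ps − 23, where Ps is the price sellers receive.
Demand in terms of Ps becomes Qd = 568 − 7(Ps − 23) = 729 - 7Ps. Setting this equal to supply: 729 - 7Ps = -92 + 4.5Ps, so Ps = 1642/23.
Buyers pay Pb = 1642/23 − 23 = 1113/23; Q' = -92 + 4.5·(1642/23) = 5273/23.
The subsidy expands output by 5273/23 − 3824/23 = 63 past the efficient level; on those units the gap between marginal cost and willingness to pay runs from 0 up to 23.
DWL = ½ × 23 × 63 = 724.5.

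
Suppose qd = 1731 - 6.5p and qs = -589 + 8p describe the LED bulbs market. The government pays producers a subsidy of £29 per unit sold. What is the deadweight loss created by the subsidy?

Deadweight loss = £1508

Pre-subsidy: 1731 - 6.5p = -589 + 8p gives p* = 160, q* = 691.
With the subsidy, sellers receive ps = pb + 29 for each unit, where pb is the price buyers pay.
Supply in terms of pb becomes qs = -589 + 8(pb + 29) = -357 + 8pb. Setting this equal to demand: 1731 - 6.5pb = -357 + 8pb, so pb = 144.
Sellers receive ps = 144 + 29 = 173; q' = 1731 − 6.5·144 = 795.
The subsidy expands output by 795 − 691 = 104 past the efficient level; on those units the gap between marginal cost and willingness to pay runs from 0 up to 29.
DWL = ½ × 29 × 104 = 1508.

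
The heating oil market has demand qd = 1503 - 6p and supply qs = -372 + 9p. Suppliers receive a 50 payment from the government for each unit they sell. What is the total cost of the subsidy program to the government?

Government cost = 46650

Pre-subsidy: 1503 - 6p = -372 + 9p gives p* = 125, q* = 753.
With the subsidy, sellers receive ps = pb + 50 for each unit, where pb is the price buyers pay.
Supply in terms of pb becomes qs = -372 + 9(pb + 50) = 78 + 9pb. Setting this equal to demand: 1503 - 6pb = 78 + 9pb, so pb = 95.
Sellers receive ps = 95 + 50 = 145; q' = 1503 − 6·95 = 933.
Government outlay = subsidy × quantity = 50 × 933 = 46650.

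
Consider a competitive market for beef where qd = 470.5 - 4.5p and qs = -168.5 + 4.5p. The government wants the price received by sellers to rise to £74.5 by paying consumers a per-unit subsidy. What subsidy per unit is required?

At a seller price of 74.5, quantity supplied is -168.5 + 4.5·74.5 = 166.75.
Buyers absorb 166.75 only when they pay pb with 470.5 − 4.5·pb = 166.75, i.e. pb = 67.5.
s = ps − pb = 74.5 − 67.5 = 7.

Required subsidy s = £7 per unit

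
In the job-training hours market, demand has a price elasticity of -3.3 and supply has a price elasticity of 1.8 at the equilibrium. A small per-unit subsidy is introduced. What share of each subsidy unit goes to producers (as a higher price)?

Producer share = 11/17

For a small subsidy around the equilibrium, the benefit split depends on the relative slopes, which at a point are proportional to the elasticities.
Buyer share = εs/(εs + |εd|) = 1.8/(1.8 + 3.3) = 6/17; seller share = |εd|/(εs + |εd|) = 11/17.
So producers capture 11/17 of the subsidy.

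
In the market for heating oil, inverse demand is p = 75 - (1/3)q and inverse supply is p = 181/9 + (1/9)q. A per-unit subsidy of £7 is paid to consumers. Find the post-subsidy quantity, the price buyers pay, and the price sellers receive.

Pre-subsidy: 75 - (1/3)q = 181/9 + (1/9)q gives q* = 123.5 and p* = 203/6.
With the rebate, buyers effectively pay pb = ps − 7, where ps is the price sellers receive.
On the curves, pb = 75 - (1/3)q and ps = 181/9 + (1/9)q; the wedge ps − pb = 7 gives 181/9 + (1/9)q − (75 - (1/3)q) = 7, so q' = 139.25.
Then pb = 75 − (1/3)·139.25 = 343/12 and ps = 181/9 + (1/9)·139.25 = 427/12.

q' = 139.25; buyers pay 343/12; sellers receive 427/12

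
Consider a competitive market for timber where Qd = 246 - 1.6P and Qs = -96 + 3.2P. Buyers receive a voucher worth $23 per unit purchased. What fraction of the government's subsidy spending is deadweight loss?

DWL / government spending = 46/587

Pre-subsidy: 246 - 1.6P = -96 + 3.2P gives P* = 71.25, Q* = 132.
With the rebate, buyers effectively pay Pb = Ps − 23, where Ps is the price sellers receive.
Demand in terms of Ps becomes Qd = 246 − 1.6(Ps − 23) = 282.8 - 1.6Ps. Setting this equal to supply: 282.8 - 1.6Ps = -96 + 3.2Ps, so Ps = 947/12.
Buyers pay Pb = 947/12 − 23 = 671/12; Q' = -96 + 3.2·(947/12) = 2348/15.
ΔCS = ½(132 + 2348/15)(71.25 − 671/12) = 99544/45; ΔPS = ½(132 + 2348/15)(947/12 − 71.25) = 49772/45.
Government spending = 23 × 2348/15 = 54004/15.
DWL = ½ × 23 × (2348/15 − 132) = 4232/15; fraction = (4232/15) / (54004/15) = 46/587.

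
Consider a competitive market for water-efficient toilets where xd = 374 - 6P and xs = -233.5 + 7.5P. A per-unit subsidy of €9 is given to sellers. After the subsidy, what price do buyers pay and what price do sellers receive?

Pre-subsidy: 374 - 6P = -233.5 + 7.5P gives P* = 45, x* = 104.
With the subsidy, sellers receive Ps = Pb + 9 for each unit, where Pb is the price buyers pay.
Supply in terms of Pb becomes xs = -233.5 + 7.5(Pb + 9) = -166 + 7.5Pb. Setting this equal to demand: 374 - 6Pb = -166 + 7.5Pb, so Pb = 40.
Sellers receive Ps = 40 + 9 = 49; x' = 374 − 6·40 = 134.

Buyers pay €40; sellers receive €49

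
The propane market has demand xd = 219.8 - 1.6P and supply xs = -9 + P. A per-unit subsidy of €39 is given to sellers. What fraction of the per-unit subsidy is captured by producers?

Pre-subsidy: 219.8 - 1.6P = -9 + P gives P* = 88, x* = 79.
With the subsidy, sellers receive Ps = Pb + 39 for each unit, where Pb is the price buyers pay.
Supply in terms of Pb becomes xs = -9 + 1(Pb + 39) = 30 + Pb. Setting this equal to demand: 219.8 - 1.6Pb = 30 + Pb, so Pb = 73.
Sellers receive Ps = 73 + 39 = 112; x' = 219.8 − 1.6·73 = 103.
Buyers' price falls by P* − Pb = 88 − 73 = 15; sellers' price rises by Ps − P* = 112 − 88 = 24.
So producers capture 24/39 = 8/13 of each unit of subsidy.

Producer share = 8/13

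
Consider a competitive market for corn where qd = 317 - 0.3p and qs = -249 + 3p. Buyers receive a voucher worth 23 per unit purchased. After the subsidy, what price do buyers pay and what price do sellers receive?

Buyers pay 4970/33; sellers receive 5729/33

Pre-subsidy: 317 - 0.3p = -249 + 3p gives p* = 5660/33, q* = 2921/11.
With the rebate, buyers effectively pay pb = ps − 23, where ps is the price sellers receive.
Demand in terms of ps becomes qd = 317 − 0.3(ps − 23) = 323.9 - 0.3ps. Setting this equal to supply: 323.9 - 0.3ps = -249 + 3ps, so ps = 5729/33.
Buyers pay pb = 5729/33 − 23 = 4970/33; q' = -249 + 3·(5729/33) = 2990/11.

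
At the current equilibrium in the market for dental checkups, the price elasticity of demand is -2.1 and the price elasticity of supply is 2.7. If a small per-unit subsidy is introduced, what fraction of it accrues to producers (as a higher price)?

Producer share = 0.4375

For a small subsidy around the equilibrium, the benefit split depends on the relative slopes, which at a point are proportional to the elasticities.
Buyer share = εs/(εs + |εd|) = 2.7/(2.7 + 2.1) = 0.5625; seller share = |εd|/(εs + |εd|) = 0.4375.
So producers capture 0.4375 of the subsidy.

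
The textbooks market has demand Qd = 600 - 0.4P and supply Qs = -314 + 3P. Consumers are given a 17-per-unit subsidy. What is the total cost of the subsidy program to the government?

Pre-subsidy: 600 - 0.4P = -314 + 3P gives P* = 4570/17, Q* = 8372/17.
With the rebate, buyers effectively pay Pb = Ps − 17, where Ps is the price sellers receive.
Demand in terms of Ps becomes Qd = 600 − 0.4(Ps − 17) = 606.8 - 0.4Ps. Setting this equal to supply: 606.8 - 0.4Ps = -314 + 3Ps, so Ps = 4604/17.
Buyers pay Pb = 4604/17 − 17 = 4315/17; Q' = -314 + 3·(4604/17) = 8474/17.
Government outlay = subsidy × quantity = 17 × 8474/17 = 8474.

Government cost = 8474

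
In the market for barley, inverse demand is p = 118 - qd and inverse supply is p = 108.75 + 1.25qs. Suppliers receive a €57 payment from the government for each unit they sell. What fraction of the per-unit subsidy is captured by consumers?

Pre-subsidy: 118 - q = 108.75 + 1.25q gives q* = 37/9 and p* = 1025/9.
With the subsidy, sellers receive ps = pb + 57 for each unit, where pb is the price buyers pay.
On the curves, pb = 118 - q and ps = 108.75 + 1.25q; the wedge ps − pb = 57 gives 108.75 + 1.25q − (118 - q) = 57, so q' = 265/9.
Then pb = 118 − 1·(265/9) = 797/9 and ps = 108.75 + 1.25·(265/9) = 1310/9.
Buyers' price falls by p* − pb = 1025/9 − 797/9 = 76/3; sellers' price rises by ps − p* = 1310/9 − 1025/9 = 95/3.
So consumers capture (76/3)/57 = 4/9 of each unit of subsidy.

Consumer share = 4/9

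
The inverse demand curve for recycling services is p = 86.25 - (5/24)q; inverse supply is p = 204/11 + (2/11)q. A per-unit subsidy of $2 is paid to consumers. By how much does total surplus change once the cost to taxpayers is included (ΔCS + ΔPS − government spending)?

Pre-subsidy: 86.25 - (5/24)q = 204/11 + (2/11)q gives q* = 17874/103 and p* = 5160/103.
With the rebate, buyers effectively pay pb = ps − 2, where ps is the price sellers receive.
On the curves, pb = 86.25 - (5/24)q and ps = 204/11 + (2/11)q; the wedge ps − pb = 2 gives 204/11 + (2/11)q − (86.25 - (5/24)q) = 2, so q' = 18402/103.
Then pb = 86.25 − (5/24)·(18402/103) = 5050/103 and ps = 204/11 + (2/11)·(18402/103) = 5256/103.
ΔCS = ½(17874/103 + 18402/103)(5160/103 − 5050/103) = 1995180/10609; ΔPS = ½(17874/103 + 18402/103)(5256/103 − 5160/103) = 1741248/10609.
Government spending = 2 × 18402/103 = 36804/103.
Net change = 1995180/10609 + 1741248/10609 − 36804/103 = -528/103. The loss equals the DWL triangle ½·2·528/103.

Net change in total surplus = -528/103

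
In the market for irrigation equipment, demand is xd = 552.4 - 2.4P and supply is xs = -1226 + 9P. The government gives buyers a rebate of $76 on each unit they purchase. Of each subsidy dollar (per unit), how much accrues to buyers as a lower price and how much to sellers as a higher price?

Pre-subsidy: 552.4 - 2.4P = -1226 + 9P gives P* = 156, x* = 178.
With the rebate, buyers effectively pay Pb = Ps − 76, where Ps is the price sellers receive.
Demand in terms of Ps becomes xd = 552.4 − 2.4(Ps − 76) = 734.8 - 2.4Ps. Setting this equal to supply: 734.8 - 2.4Ps = -1226 + 9Ps, so Ps = 172.
Buyers pay Pb = 172 − 76 = 96; x' = -1226 + 9·172 = 322.
Buyers' price falls by P* − Pb = 156 − 96 = 60; sellers' price rises by Ps − P* = 172 − 156 = 16.

Buyers gain $60 per unit; sellers gain $16 per unit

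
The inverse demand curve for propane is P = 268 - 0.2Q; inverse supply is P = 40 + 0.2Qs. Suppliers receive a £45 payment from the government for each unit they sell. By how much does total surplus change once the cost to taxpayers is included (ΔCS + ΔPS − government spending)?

Pre-subsidy: 268 - 0.2Q = 40 + 0.2Q gives Q* = 570 and P* = 154.
With the subsidy, sellers receive Ps = Pb + 45 for each unit, where Pb is the price buyers pay.
On the curves, Pb = 268 - 0.2Q and Ps = 40 + 0.2Q; the wedge Ps − Pb = 45 gives 40 + 0.2Q − (268 - 0.2Q) = 45, so Q' = 682.5.
Then Pb = 268 − 0.2·682.5 = 131.5 and Ps = 40 + 0.2·682.5 = 176.5.
ΔCS = ½(570 + 682.5)(154 − 131.5) = 14090.625; ΔPS = ½(570 + 682.5)(176.5 − 154) = 14090.625.
Government spending = 45 × 682.5 = 30712.5.
Net change = 14090.625 + 14090.625 − 30712.5 = -2531.25. The loss equals the DWL triangle ½·45·112.5.

Net change in total surplus = -£2531.25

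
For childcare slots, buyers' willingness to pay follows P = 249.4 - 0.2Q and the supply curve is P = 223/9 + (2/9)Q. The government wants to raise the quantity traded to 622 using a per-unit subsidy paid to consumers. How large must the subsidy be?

At Q = 622, from the demand curve buyers pay Pb = 249.4 − 0.2·622 = 125; from the supply curve sellers need Ps = 223/9 + (2/9)·622 = 163.
The subsidy must fill the gap: s = Ps − Pb = 163 − 125 = 38.

Required subsidy s = 38 per unit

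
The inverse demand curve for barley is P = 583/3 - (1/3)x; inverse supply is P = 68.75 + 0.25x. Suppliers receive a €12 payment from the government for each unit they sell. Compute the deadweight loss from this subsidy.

Deadweight loss = 864/7

Pre-subsidy: 583/3 - (1/3)x = 68.75 + 0.25x gives x* = 1507/7 and P* = 858/7.
With the subsidy, sellers receive Ps = Pb + 12 for each unit, where Pb is the price buyers pay.
On the curves, Pb = 583/3 - (1/3)x and Ps = 68.75 + 0.25x; the wedge Ps − Pb = 12 gives 68.75 + 0.25x − (583/3 - (1/3)x) = 12, so x' = 1651/7.
Then Pb = 583/3 − (1/3)·(1651/7) = 810/7 and Ps = 68.75 + 0.25·(1651/7) = 894/7.
The subsidy expands output by 1651/7 − 1507/7 = 144/7 past the efficient level; on those units the gap between marginal cost and willingness to pay runs from 0 up to 12.
DWL = ½ × 12 × 144/7 = 864/7.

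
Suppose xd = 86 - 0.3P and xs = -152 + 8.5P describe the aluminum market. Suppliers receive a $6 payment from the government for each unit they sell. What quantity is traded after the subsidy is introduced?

x' = 79.625

Pre-subsidy: 86 - 0.3P = -152 + 8.5P gives P* = 595/22, x* = 3427/44.
With the subsidy, sellers receive Ps = Pb + 6 for each unit, where Pb is the price buyers pay.
Supply in terms of Pb becomes xs = -152 + 8.5(Pb + 6) = -101 + 8.5Pb. Setting this equal to demand: 86 - 0.3Pb = -101 + 8.5Pb, so Pb = 21.25.
Sellers receive Ps = 21.25 + 6 = 27.25; x' = 86 − 0.3·21.25 = 79.625.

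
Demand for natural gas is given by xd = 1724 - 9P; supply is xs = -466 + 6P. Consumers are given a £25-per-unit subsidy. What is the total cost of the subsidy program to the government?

Pre-subsidy: 1724 - 9P = -466 + 6P gives P* = 146, x* = 410.
With the rebate, buyers effectively pay Pb = Ps − 25, where Ps is the price sellers receive.
Demand in terms of Ps becomes xd = 1724 − 9(Ps − 25) = 1949 - 9Ps. Setting this equal to supply: 1949 - 9Ps = -466 + 6Ps, so Ps = 161.
Buyers pay Pb = 161 − 25 = 136; x' = -466 + 6·161 = 500.
Government outlay = subsidy × quantity = 25 × 500 = 12500.

Government cost = £12500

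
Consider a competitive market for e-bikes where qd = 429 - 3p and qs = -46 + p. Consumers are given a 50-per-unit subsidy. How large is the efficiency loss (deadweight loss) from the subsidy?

Deadweight loss = 937.5

Pre-subsidy: 429 - 3p = -46 + p gives p* = 118.75, q* = 72.75.
With the rebate, buyers effectively pay pb = ps − 50, where ps is the price sellers receive.
Demand in terms of ps becomes qd = 429 − 3(ps − 50) = 579 - 3ps. Setting this equal to supply: 579 - 3ps = -46 + ps, so ps = 156.25.
Buyers pay pb = 156.25 − 50 = 106.25; q' = -46 + 1·156.25 = 110.25.
The subsidy expands output by 110.25 − 72.75 = 37.5 past the efficient level; on those units the gap between marginal cost and willingness to pay runs from 0 up to 50.
DWL = ½ × 50 × 37.5 = 937.5.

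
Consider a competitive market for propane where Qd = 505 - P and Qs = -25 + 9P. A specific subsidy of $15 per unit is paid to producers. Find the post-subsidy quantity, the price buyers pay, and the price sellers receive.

Pre-subsidy: 505 - P = -25 + 9P gives P* = 53, Q* = 452.
With the subsidy, sellers receive Ps = Pb + 15 for each unit, where Pb is the price buyers pay.
Supply in terms of Pb becomes Qs = -25 + 9(Pb + 15) = 110 + 9Pb. Setting this equal to demand: 505 - Pb = 110 + 9Pb, so Pb = 39.5.
Sellers receive Ps = 39.5 + 15 = 54.5; Q' = 505 − 1·39.5 = 465.5.

Q' = 465.5; buyers pay $39.5; sellers receive $54.5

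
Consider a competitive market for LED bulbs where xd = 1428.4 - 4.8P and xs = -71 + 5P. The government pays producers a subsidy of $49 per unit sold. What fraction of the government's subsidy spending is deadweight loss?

Pre-subsidy: 1428.4 - 4.8P = -71 + 5P gives P* = 153, x* = 694.
With the subsidy, sellers receive Ps = Pb + 49 for each unit, where Pb is the price buyers pay.
Supply in terms of Pb becomes xs = -71 + 5(Pb + 49) = 174 + 5Pb. Setting this equal to demand: 1428.4 - 4.8Pb = 174 + 5Pb, so Pb = 128.
Sellers receive Ps = 128 + 49 = 177; x' = 1428.4 − 4.8·128 = 814.
ΔCS = ½(694 + 814)(153 − 128) = 18850; ΔPS = ½(694 + 814)(177 − 153) = 18096.
Government spending = 49 × 814 = 39886.
DWL = ½ × 49 × (814 − 694) = 2940; fraction = 2940 / 39886 = 30/407.

DWL / government spending = 30/407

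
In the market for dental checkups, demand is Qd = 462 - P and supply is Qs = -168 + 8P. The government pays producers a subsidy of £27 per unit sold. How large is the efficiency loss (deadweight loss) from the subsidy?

Deadweight loss = £324

Pre-subsidy: 462 - P = -168 + 8P gives P* = 70, Q* = 392.
With the subsidy, sellers receive Ps = Pb + 27 for each unit, where Pb is the price buyers pay.
Supply in terms of Pb becomes Qs = -168 + 8(Pb + 27) = 48 + 8Pb. Setting this equal to demand: 462 - Pb = 48 + 8Pb, so Pb = 46.
Sellers receive Ps = 46 + 27 = 73; Q' = 462 − 1·46 = 416.
The subsidy expands output by 416 − 392 = 24 past the efficient level; on those units the gap between marginal cost and willingness to pay runs from 0 up to 27.
DWL = ½ × 27 × 24 = 324.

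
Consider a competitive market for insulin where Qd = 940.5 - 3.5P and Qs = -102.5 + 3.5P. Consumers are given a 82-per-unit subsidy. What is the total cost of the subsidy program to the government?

Government cost = 46125

Pre-subsidy: 940.5 - 3.5P = -102.5 + 3.5P gives P* = 149, Q* = 419.
With the rebate, buyers effectively pay Pb = Ps − 82, where Ps is the price sellers receive.
Demand in terms of Ps becomes Qd = 940.5 − 3.5(Ps − 82) = 1227.5 - 3.5Ps. Setting this equal to supply: 1227.5 - 3.5Ps = -102.5 + 3.5Ps, so Ps = 190.
Buyers pay Pb = 190 − 82 = 108; Q' = -102.5 + 3.5·190 = 562.5.
Government outlay = subsidy × quantity = 82 × 562.5 = 46125.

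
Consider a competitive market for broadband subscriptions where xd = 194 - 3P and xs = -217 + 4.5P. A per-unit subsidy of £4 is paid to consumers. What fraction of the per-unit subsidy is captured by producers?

Producer share = 0.4

Pre-subsidy: 194 - 3P = -217 + 4.5P gives P* = 54.8, x* = 29.6.
With the rebate, buyers effectively pay Pb = Ps − 4, where Ps is the price sellers receive.
Demand in terms of Ps becomes xd = 194 − 3(Ps − 4) = 206 - 3Ps. Setting this equal to supply: 206 - 3Ps = -217 + 4.5Ps, so Ps = 56.4.
Buyers pay Pb = 56.4 − 4 = 52.4; x' = -217 + 4.5·56.4 = 36.8.
Buyers' price falls by P* − Pb = 54.8 − 52.4 = 2.4; sellers' price rises by Ps − P* = 56.4 − 54.8 = 1.6.
So producers capture 1.6/4 = 0.4 of each unit of subsidy.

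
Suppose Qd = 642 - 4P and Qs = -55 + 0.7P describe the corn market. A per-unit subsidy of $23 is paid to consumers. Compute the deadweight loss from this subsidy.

Deadweight loss = 7406/47

Pre-subsidy: 642 - 4P = -55 + 0.7P gives P* = 6970/47, Q* = 2294/47.
With the rebate, buyers effectively pay Pb = Ps − 23, where Ps is the price sellers receive.
Demand in terms of Ps becomes Qd = 642 − 4(Ps − 23) = 734 - 4Ps. Setting this equal to supply: 734 - 4Ps = -55 + 0.7Ps, so Ps = 7890/47.
Buyers pay Pb = 7890/47 − 23 = 6809/47; Q' = -55 + 0.7·(7890/47) = 2938/47.
The subsidy expands output by 2938/47 − 2294/47 = 644/47 past the efficient level; on those units the gap between marginal cost and willingness to pay runs from 0 up to 23.
DWL = ½ × 23 × 644/47 = 7406/47.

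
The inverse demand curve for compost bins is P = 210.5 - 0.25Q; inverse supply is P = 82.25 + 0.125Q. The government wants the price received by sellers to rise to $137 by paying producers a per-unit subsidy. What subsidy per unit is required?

Required subsidy s = $36 per unit

At a seller price of 137, quantity supplied is -658 + 8·137 = 438.
Buyers absorb 438 only when they pay Pb = 210.5 − 0.25·438 = 101.
s = Ps − Pb = 137 − 101 = 36.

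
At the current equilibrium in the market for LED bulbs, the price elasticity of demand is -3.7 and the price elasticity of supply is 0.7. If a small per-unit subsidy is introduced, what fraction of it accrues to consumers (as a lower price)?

For a small subsidy around the equilibrium, the benefit split depends on the relative slopes, which at a point are proportional to the elasticities.
Buyer share = εs/(εs + |εd|) = 0.7/(0.7 + 3.7) = 7/44; seller share = |εd|/(εs + |εd|) = 37/44.

Consumer share = 7/44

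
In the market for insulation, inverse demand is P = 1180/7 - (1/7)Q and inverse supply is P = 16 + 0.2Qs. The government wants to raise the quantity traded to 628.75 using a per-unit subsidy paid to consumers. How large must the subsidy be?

At Q = 628.75, from the demand curve buyers pay Pb = 1180/7 − (1/7)·628.75 = 78.75; from the supply curve sellers need Ps = 16 + 0.2·628.75 = 141.75.
The subsidy must fill the gap: s = Ps − Pb = 141.75 − 78.75 = 63.

Required subsidy s = 63 per unit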